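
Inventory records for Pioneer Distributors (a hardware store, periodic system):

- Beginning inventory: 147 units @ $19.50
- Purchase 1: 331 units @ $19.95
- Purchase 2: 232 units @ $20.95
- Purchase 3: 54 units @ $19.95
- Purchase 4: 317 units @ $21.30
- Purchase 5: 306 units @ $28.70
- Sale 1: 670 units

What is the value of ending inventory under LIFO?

Ending inventory = $14,470.00

Sale 1 (670) [LIFO — newest first]: 306 @ $28.70 + 317 @ $21.30 + 47 @ $19.95 = $16,471.95
Ending inventory: 147 @ $19.50 + 331 @ $19.95 + 232 @ $20.95 + 7 @ $19.95 = $14,470.00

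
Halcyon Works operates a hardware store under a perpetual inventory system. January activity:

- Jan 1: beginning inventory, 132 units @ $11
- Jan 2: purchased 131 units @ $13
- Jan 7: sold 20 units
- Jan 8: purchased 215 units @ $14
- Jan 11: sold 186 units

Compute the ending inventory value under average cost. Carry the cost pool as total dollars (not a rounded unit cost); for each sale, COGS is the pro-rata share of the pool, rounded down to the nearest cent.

Ending inventory = $3,518.83

After Jan 1: 132 on hand, pool $1,452.00 (≈ $11.0000 each)
After Jan 2: 263 on hand, pool $3,155.00 (≈ $11.9962 each)
Jan 7, sell 20: 20/263 × $3,155.00 → $239.92
After Jan 8: 458 on hand, pool $5,925.08 (≈ $12.9369 each)
Jan 11, sell 186: 186/458 × $5,925.08 → $2,406.25
Total COGS = $239.92 + $2,406.25 = $2,646.17
Ending inventory (cost pool remaining) = $3,518.83
Check: goods available $6,165.00 = COGS $2,646.17 + ending $3,518.83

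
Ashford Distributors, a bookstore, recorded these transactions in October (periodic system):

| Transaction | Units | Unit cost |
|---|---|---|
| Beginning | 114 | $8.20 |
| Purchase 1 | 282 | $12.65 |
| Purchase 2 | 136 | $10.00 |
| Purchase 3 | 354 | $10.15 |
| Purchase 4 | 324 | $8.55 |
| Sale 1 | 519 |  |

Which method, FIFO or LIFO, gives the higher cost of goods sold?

FIFO COGS: 114 @ $8.20 + 282 @ $12.65 + 123 @ $10.00 = $5,732.10
LIFO COGS: 324 @ $8.55 + 195 @ $10.15 = $4,749.45

FIFO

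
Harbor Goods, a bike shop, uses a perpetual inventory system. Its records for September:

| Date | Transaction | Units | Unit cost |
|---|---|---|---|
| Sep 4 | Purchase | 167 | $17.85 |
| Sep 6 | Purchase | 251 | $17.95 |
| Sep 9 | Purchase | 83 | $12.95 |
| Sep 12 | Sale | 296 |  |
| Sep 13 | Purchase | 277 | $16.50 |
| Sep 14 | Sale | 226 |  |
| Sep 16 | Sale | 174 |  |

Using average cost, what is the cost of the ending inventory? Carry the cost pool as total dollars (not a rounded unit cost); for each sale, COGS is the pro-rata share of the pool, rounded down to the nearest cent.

After Sep 4: 167 on hand, pool $2,980.95 (≈ $17.8500 each)
After Sep 6: 418 on hand, pool $7,486.40 (≈ $17.9100 each)
After Sep 9: 501 on hand, pool $8,561.25 (≈ $17.0883 each)
Sep 12, sell 296: 296/501 × $8,561.25 → $5,058.14
After Sep 13: 482 on hand, pool $8,073.61 (≈ $16.7502 each)
Sep 14, sell 226: 226/482 × $8,073.61 → $3,785.55
Sep 16, sell 174: 174/256 × $4,288.06 → $2,914.54
Total COGS = $5,058.14 + $3,785.55 + $2,914.54 = $11,758.23
Ending inventory (cost pool remaining) = $1,373.52
Check: goods available $13,131.75 = COGS $11,758.23 + ending $1,373.52

Ending inventory = $1,373.52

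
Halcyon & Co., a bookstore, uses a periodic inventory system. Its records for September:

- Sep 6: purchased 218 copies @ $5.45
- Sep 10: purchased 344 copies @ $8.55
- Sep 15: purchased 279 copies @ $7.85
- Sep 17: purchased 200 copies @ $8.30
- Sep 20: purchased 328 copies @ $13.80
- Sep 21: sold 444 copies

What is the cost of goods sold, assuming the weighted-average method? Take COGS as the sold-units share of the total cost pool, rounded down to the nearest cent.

COGS = $4,055.95

Sep 21, sell 444: 444/1369 × $12,505.85 → $4,055.95
Ending inventory (cost pool remaining) = $8,449.90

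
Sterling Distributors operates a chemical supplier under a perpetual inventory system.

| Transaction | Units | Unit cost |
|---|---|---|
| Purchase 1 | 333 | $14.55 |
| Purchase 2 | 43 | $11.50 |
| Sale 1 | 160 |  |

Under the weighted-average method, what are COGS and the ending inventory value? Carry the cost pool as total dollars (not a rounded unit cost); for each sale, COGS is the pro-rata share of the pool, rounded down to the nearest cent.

COGS = $2,272.19; ending inventory = $3,067.46

After Purchase 1: 333 on hand, pool $4,845.15 (≈ $14.5500 each)
After Purchase 2: 376 on hand, pool $5,339.65 (≈ $14.2012 each)
Sale 1, sell 160: 160/376 × $5,339.65 → $2,272.19
Ending inventory (cost pool remaining) = $3,067.46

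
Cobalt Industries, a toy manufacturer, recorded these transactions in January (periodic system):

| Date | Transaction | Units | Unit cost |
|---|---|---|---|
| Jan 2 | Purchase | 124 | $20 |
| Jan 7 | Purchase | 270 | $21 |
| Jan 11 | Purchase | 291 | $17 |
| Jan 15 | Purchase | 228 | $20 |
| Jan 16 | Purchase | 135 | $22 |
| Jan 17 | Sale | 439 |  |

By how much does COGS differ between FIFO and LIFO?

$93

FIFO COGS: 124 @ $20 + 270 @ $21 + 45 @ $17 = $8,915
LIFO COGS: 135 @ $22 + 228 @ $20 + 76 @ $17 = $8,822
Difference = |$8,915 − $8,822| = $93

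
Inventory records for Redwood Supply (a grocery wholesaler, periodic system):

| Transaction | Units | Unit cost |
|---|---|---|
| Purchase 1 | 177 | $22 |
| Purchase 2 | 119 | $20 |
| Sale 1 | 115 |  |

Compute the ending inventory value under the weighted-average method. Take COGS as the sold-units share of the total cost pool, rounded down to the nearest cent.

Sale 1, sell 115: 115/296 × $6,274.00 → $2,437.53
Ending inventory (cost pool remaining) = $3,836.47
Check: goods available $6,274.00 = COGS $2,437.53 + ending $3,836.47

Ending inventory = $3,836.47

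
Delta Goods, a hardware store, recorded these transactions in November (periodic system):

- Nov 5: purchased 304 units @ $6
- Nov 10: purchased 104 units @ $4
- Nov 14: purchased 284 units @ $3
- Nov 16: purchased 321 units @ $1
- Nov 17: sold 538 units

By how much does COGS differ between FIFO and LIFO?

$1,658

FIFO COGS: 304 @ $6 + 104 @ $4 + 130 @ $3 = $2,630
LIFO COGS: 321 @ $1 + 217 @ $3 = $972
Difference = |$2,630 − $972| = $1,658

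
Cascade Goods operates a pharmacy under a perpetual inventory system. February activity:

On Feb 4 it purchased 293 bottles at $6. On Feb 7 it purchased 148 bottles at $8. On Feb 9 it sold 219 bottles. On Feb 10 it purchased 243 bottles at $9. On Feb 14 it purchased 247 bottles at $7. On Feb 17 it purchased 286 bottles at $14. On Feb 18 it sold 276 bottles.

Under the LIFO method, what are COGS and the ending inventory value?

Feb 9, 219 sold [LIFO — newest first]: 148 @ $8 + 71 @ $6 = $1,610
Feb 18, 276 sold [LIFO — newest first]: 276 @ $14 = $3,864
Total COGS = $1,610 + $3,864 = $5,474
Ending inventory: 222 @ $6 + 243 @ $9 + 247 @ $7 + 10 @ $14 = $5,388
Check: goods available $10,862 = COGS $5,474 + ending $5,388

COGS = $5,474; ending inventory = $5,388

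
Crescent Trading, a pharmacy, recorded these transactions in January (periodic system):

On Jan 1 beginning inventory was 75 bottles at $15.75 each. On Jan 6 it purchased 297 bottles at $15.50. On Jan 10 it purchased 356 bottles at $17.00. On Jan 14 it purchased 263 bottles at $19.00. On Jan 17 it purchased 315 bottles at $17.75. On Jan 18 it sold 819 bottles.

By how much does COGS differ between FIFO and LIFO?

$1,119.50

FIFO COGS: 75 @ $15.75 + 297 @ $15.50 + 356 @ $17.00 + 91 @ $19.00 = $13,565.75
LIFO COGS: 315 @ $17.75 + 263 @ $19.00 + 241 @ $17.00 = $14,685.25
Difference = |$13,565.75 − $14,685.25| = $1,119.50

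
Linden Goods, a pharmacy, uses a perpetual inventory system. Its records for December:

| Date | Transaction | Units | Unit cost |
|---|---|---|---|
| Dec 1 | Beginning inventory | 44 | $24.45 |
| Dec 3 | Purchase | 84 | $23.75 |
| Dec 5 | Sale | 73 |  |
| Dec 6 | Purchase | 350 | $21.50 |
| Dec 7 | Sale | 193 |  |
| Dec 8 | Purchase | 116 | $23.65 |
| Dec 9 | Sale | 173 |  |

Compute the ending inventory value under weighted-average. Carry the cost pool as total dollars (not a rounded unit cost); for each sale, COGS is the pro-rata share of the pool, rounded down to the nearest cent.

Ending inventory = $3,484.25

After Dec 1: 44 on hand, pool $1,075.80 (≈ $24.4500 each)
After Dec 3: 128 on hand, pool $3,070.80 (≈ $23.9906 each)
Dec 5, sell 73: 73/128 × $3,070.80 → $1,751.31
After Dec 6: 405 on hand, pool $8,844.49 (≈ $21.8382 each)
Dec 7, sell 193: 193/405 × $8,844.49 → $4,214.78
After Dec 8: 328 on hand, pool $7,373.11 (≈ $22.4790 each)
Dec 9, sell 173: 173/328 × $7,373.11 → $3,888.86
Total COGS = $1,751.31 + $4,214.78 + $3,888.86 = $9,854.95
Ending inventory (cost pool remaining) = $3,484.25
Check: goods available $13,339.20 = COGS $9,854.95 + ending $3,484.25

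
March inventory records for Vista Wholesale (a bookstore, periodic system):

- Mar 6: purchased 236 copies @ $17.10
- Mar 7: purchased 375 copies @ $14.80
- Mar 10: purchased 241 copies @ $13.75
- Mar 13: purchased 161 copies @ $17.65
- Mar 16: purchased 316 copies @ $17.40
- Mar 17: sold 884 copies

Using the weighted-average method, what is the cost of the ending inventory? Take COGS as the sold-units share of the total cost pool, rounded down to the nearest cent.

Mar 17, sell 884: 884/1329 × $21,239.40 → $14,127.63
Ending inventory (cost pool remaining) = $7,111.77
Check: goods available $21,239.40 = COGS $14,127.63 + ending $7,111.77

Ending inventory = $7,111.77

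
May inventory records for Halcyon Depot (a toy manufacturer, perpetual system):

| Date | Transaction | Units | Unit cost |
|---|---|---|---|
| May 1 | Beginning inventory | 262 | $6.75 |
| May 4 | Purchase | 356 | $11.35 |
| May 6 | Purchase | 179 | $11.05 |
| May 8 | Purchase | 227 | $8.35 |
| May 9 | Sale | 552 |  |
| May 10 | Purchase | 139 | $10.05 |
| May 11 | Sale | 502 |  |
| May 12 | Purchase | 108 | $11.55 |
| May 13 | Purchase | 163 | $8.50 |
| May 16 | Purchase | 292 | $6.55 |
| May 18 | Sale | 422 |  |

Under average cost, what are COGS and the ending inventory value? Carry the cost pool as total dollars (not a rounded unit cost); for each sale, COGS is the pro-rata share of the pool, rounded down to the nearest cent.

After May 1: 262 on hand, pool $1,768.50 (≈ $6.7500 each)
After May 4: 618 on hand, pool $5,809.10 (≈ $9.3998 each)
After May 6: 797 on hand, pool $7,787.05 (≈ $9.7705 each)
After May 8: 1024 on hand, pool $9,682.50 (≈ $9.4556 each)
May 9, sell 552: 552/1024 × $9,682.50 → $5,219.47
After May 10: 611 on hand, pool $5,859.98 (≈ $9.5908 each)
May 11, sell 502: 502/611 × $5,859.98 → $4,814.58
After May 12: 217 on hand, pool $2,292.80 (≈ $10.5659 each)
After May 13: 380 on hand, pool $3,678.30 (≈ $9.6797 each)
After May 16: 672 on hand, pool $5,590.90 (≈ $8.3198 each)
May 18, sell 422: 422/672 × $5,590.90 → $3,510.95
Total COGS = $5,219.47 + $4,814.58 + $3,510.95 = $13,545.00
Ending inventory (cost pool remaining) = $2,079.95
Check: goods available $15,624.95 = COGS $13,545.00 + ending $2,079.95

COGS = $13,545.00; ending inventory = $2,079.95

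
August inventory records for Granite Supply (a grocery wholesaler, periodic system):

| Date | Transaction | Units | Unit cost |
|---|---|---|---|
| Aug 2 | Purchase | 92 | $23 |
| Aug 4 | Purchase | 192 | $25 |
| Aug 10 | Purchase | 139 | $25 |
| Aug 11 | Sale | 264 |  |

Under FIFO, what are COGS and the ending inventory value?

Aug 11, 264 sold [FIFO — oldest first]: 92 @ $23 + 172 @ $25 = $6,416
Ending inventory: 20 @ $25 + 139 @ $25 = $3,975

COGS = $6,416; ending inventory = $3,975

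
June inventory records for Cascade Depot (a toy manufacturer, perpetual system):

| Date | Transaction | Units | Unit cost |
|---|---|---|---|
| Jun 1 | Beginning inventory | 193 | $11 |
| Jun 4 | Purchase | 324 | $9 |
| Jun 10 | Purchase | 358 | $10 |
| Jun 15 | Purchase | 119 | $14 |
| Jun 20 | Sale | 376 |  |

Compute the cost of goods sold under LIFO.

Jun 20, 376 sold [LIFO — newest first]: 119 @ $14 + 257 @ $10 = $4,236
Ending inventory: 193 @ $11 + 324 @ $9 + 101 @ $10 = $6,049

COGS = $4,236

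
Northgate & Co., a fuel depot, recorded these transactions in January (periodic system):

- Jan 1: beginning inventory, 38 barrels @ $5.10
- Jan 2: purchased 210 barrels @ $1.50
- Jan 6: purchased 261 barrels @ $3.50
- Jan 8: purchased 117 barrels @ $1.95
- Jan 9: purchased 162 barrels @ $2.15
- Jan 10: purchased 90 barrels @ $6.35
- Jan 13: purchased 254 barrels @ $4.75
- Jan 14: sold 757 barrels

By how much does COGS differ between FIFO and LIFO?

FIFO COGS: 38 @ $5.10 + 210 @ $1.50 + 261 @ $3.50 + 117 @ $1.95 + 131 @ $2.15 = $1,932.10
LIFO COGS: 254 @ $4.75 + 90 @ $6.35 + 162 @ $2.15 + 117 @ $1.95 + 134 @ $3.50 = $2,823.45
Difference = |$1,932.10 − $2,823.45| = $891.35

$891.35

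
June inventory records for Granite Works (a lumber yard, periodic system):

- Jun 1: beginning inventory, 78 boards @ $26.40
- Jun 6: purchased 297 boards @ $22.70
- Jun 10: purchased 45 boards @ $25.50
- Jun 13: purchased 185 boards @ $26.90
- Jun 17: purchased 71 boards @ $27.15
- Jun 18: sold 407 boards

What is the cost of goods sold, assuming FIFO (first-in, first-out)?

COGS = $9,617.10

Jun 18, 407 sold [FIFO — oldest first]: 78 @ $26.40 + 297 @ $22.70 + 32 @ $25.50 = $9,617.10
Ending inventory: 13 @ $25.50 + 185 @ $26.90 + 71 @ $27.15 = $7,235.65
Check: goods available $16,852.75 = COGS $9,617.10 + ending $7,235.65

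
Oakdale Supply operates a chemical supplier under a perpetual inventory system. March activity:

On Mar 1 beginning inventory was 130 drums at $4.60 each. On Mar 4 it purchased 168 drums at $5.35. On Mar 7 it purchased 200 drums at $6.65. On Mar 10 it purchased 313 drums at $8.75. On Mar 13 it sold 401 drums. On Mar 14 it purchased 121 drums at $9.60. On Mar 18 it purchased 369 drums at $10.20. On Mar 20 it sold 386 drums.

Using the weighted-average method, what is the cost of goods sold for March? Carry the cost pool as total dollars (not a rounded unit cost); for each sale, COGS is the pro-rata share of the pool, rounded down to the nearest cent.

After Mar 1: 130 on hand, pool $598.00 (≈ $4.6000 each)
After Mar 4: 298 on hand, pool $1,496.80 (≈ $5.0228 each)
After Mar 7: 498 on hand, pool $2,826.80 (≈ $5.6763 each)
After Mar 10: 811 on hand, pool $5,565.55 (≈ $6.8626 each)
Mar 13, sell 401: 401/811 × $5,565.55 → $2,751.89
After Mar 14: 531 on hand, pool $3,975.26 (≈ $7.4864 each)
After Mar 18: 900 on hand, pool $7,739.06 (≈ $8.5990 each)
Mar 20, sell 386: 386/900 × $7,739.06 → $3,319.19
Total COGS = $2,751.89 + $3,319.19 = $6,071.08
Ending inventory (cost pool remaining) = $4,419.87
Check: goods available $10,490.95 = COGS $6,071.08 + ending $4,419.87

COGS = $6,071.08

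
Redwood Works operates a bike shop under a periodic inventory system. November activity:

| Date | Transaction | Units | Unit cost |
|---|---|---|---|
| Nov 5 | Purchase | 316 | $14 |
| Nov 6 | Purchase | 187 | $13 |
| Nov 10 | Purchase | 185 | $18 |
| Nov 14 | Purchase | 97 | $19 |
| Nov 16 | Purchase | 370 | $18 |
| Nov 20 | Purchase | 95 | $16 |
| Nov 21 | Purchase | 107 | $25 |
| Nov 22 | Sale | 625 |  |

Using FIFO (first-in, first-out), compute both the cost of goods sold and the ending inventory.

Nov 22, 625 sold [FIFO — oldest first]: 316 @ $14 + 187 @ $13 + 122 @ $18 = $9,051
Ending inventory: 63 @ $18 + 97 @ $19 + 370 @ $18 + 95 @ $16 + 107 @ $25 = $13,832

COGS = $9,051; ending inventory = $13,832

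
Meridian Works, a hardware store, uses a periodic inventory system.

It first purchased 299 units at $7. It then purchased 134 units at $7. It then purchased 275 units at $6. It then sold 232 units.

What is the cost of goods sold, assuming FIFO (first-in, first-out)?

COGS = $1,624

Sale 1 (232) [FIFO — oldest first]: 232 @ $7 = $1,624
Ending inventory: 67 @ $7 + 134 @ $7 + 275 @ $6 = $3,057
Check: goods available $4,681 = COGS $1,624 + ending $3,057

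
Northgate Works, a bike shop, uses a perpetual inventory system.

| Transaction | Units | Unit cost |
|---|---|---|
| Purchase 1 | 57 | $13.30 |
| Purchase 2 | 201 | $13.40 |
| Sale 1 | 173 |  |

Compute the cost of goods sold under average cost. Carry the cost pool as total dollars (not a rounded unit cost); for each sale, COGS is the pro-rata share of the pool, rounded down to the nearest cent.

COGS = $2,314.37

After Purchase 1: 57 on hand, pool $758.10 (≈ $13.3000 each)
After Purchase 2: 258 on hand, pool $3,451.50 (≈ $13.3779 each)
Sale 1, sell 173: 173/258 × $3,451.50 → $2,314.37
Ending inventory (cost pool remaining) = $1,137.13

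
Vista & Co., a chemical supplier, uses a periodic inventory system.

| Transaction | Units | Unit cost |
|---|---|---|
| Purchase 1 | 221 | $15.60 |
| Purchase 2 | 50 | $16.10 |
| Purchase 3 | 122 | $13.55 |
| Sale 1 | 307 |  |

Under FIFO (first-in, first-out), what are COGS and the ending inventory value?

COGS = $4,740.40; ending inventory = $1,165.30

Sale 1 (307) [FIFO — oldest first]: 221 @ $15.60 + 50 @ $16.10 + 36 @ $13.55 = $4,740.40
Ending inventory: 86 @ $13.55 = $1,165.30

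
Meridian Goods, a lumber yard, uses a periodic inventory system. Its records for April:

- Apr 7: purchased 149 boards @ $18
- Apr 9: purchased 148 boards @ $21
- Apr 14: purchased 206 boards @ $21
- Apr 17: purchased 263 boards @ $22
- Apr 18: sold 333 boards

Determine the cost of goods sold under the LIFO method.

Apr 18, 333 sold [LIFO — newest first]: 263 @ $22 + 70 @ $21 = $7,256
Ending inventory: 149 @ $18 + 148 @ $21 + 136 @ $21 = $8,646
Check: goods available $15,902 = COGS $7,256 + ending $8,646

COGS = $7,256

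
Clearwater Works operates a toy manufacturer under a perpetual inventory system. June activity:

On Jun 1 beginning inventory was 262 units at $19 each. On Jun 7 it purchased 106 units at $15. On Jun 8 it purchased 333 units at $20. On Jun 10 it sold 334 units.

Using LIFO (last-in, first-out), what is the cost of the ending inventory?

Ending inventory = $6,553

Jun 10, 334 sold [LIFO — newest first]: 333 @ $20 + 1 @ $15 = $6,675
Ending inventory: 262 @ $19 + 105 @ $15 = $6,553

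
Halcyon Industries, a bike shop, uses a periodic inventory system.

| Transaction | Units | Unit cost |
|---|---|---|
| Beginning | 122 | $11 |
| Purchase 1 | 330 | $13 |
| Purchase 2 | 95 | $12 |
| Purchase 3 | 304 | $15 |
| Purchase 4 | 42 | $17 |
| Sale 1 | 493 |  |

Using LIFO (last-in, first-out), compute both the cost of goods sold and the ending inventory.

COGS = $7,090; ending inventory = $4,956

Sale 1 (493) [LIFO — newest first]: 42 @ $17 + 304 @ $15 + 95 @ $12 + 52 @ $13 = $7,090
Ending inventory: 122 @ $11 + 278 @ $13 = $4,956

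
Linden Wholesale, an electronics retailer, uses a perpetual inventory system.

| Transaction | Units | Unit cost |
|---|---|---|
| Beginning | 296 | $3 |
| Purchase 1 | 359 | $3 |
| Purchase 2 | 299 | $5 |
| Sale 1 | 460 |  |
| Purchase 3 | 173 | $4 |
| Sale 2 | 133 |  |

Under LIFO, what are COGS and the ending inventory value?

COGS = $2,510; ending inventory = $1,642

Sale 1 (460) [LIFO — newest first]: 299 @ $5 + 161 @ $3 = $1,978
Sale 2 (133) [LIFO — newest first]: 133 @ $4 = $532
Total COGS = $1,978 + $532 = $2,510
Ending inventory: 296 @ $3 + 198 @ $3 + 40 @ $4 = $1,642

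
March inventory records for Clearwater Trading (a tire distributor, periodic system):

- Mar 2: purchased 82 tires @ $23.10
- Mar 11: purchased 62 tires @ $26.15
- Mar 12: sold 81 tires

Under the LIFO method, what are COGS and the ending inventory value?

COGS = $2,060.20; ending inventory = $1,455.30

Mar 12, 81 sold [LIFO — newest first]: 62 @ $26.15 + 19 @ $23.10 = $2,060.20
Ending inventory: 63 @ $23.10 = $1,455.30
Check: goods available $3,515.50 = COGS $2,060.20 + ending $1,455.30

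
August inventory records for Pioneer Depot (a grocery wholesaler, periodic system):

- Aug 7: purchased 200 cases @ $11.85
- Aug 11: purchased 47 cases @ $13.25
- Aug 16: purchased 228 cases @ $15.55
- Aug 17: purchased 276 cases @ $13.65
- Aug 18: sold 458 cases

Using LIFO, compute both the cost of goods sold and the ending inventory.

Aug 18, 458 sold [LIFO — newest first]: 276 @ $13.65 + 182 @ $15.55 = $6,597.50
Ending inventory: 200 @ $11.85 + 47 @ $13.25 + 46 @ $15.55 = $3,708.05

COGS = $6,597.50; ending inventory = $3,708.05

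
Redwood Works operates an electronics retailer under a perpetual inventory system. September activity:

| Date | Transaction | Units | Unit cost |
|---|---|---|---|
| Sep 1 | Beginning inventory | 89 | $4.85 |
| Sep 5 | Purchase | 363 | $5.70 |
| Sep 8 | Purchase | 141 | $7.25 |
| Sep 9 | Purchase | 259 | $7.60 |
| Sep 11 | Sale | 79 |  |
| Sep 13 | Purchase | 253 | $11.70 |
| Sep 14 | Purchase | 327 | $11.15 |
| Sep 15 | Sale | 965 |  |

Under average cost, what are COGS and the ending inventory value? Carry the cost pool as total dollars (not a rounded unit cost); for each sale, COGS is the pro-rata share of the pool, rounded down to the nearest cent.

After Sep 1: 89 on hand, pool $431.65 (≈ $4.8500 each)
After Sep 5: 452 on hand, pool $2,500.75 (≈ $5.5326 each)
After Sep 8: 593 on hand, pool $3,523.00 (≈ $5.9410 each)
After Sep 9: 852 on hand, pool $5,491.40 (≈ $6.4453 each)
Sep 11, sell 79: 79/852 × $5,491.40 → $509.17
After Sep 13: 1026 on hand, pool $7,942.33 (≈ $7.7411 each)
After Sep 14: 1353 on hand, pool $11,588.38 (≈ $8.5650 each)
Sep 15, sell 965: 965/1353 × $11,588.38 → $8,265.17
Total COGS = $509.17 + $8,265.17 = $8,774.34
Ending inventory (cost pool remaining) = $3,323.21

COGS = $8,774.34; ending inventory = $3,323.21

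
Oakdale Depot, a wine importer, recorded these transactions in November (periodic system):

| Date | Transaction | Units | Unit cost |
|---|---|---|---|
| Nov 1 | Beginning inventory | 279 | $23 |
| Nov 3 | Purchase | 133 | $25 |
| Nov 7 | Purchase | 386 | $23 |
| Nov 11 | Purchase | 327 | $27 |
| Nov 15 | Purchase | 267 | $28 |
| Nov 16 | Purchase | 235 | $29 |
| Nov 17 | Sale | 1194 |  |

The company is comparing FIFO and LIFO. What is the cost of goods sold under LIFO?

FIFO COGS: 279 @ $23 + 133 @ $25 + 386 @ $23 + 327 @ $27 + 69 @ $28 = $29,381
LIFO COGS: 235 @ $29 + 267 @ $28 + 327 @ $27 + 365 @ $23 = $31,515

COGS = $31,515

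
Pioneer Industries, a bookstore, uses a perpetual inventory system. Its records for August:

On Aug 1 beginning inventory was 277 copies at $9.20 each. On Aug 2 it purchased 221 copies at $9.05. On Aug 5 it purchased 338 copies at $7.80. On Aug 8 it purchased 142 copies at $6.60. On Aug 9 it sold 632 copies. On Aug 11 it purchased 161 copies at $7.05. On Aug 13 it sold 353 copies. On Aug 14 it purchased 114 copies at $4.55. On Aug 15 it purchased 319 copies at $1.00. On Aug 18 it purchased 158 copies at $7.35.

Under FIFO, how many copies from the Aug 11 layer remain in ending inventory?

154

Aug 9, 632 sold [FIFO — oldest first]: 277 @ $9.20 + 221 @ $9.05 + 134 @ $7.80 = $5,593.65
Aug 13, 353 sold [FIFO — oldest first]: 204 @ $7.80 + 142 @ $6.60 + 7 @ $7.05 = $2,577.75
Total COGS = $5,593.65 + $2,577.75 = $8,171.40
Ending inventory: 154 @ $7.05 + 114 @ $4.55 + 319 @ $1.00 + 158 @ $7.35 = $3,084.70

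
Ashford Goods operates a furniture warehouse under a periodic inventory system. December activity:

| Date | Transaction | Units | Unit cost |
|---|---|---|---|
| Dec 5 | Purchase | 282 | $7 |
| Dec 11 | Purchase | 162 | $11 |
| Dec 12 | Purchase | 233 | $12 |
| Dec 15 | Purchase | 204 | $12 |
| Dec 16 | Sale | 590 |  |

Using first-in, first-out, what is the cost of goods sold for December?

Dec 16, 590 sold [FIFO — oldest first]: 282 @ $7 + 162 @ $11 + 146 @ $12 = $5,508
Ending inventory: 87 @ $12 + 204 @ $12 = $3,492

COGS = $5,508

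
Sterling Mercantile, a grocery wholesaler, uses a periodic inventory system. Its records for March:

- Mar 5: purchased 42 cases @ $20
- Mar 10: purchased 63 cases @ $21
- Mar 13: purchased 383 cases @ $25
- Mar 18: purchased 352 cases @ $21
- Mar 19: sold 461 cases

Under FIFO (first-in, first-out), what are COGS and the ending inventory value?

Mar 19, 461 sold [FIFO — oldest first]: 42 @ $20 + 63 @ $21 + 356 @ $25 = $11,063
Ending inventory: 27 @ $25 + 352 @ $21 = $8,067

COGS = $11,063; ending inventory = $8,067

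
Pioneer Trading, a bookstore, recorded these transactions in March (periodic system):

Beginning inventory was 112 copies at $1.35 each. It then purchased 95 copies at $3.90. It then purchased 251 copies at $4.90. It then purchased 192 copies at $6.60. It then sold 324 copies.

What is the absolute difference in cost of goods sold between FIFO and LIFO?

$819.00

FIFO COGS: 112 @ $1.35 + 95 @ $3.90 + 117 @ $4.90 = $1,095.00
LIFO COGS: 192 @ $6.60 + 132 @ $4.90 = $1,914.00
Difference = |$1,095.00 − $1,914.00| = $819.00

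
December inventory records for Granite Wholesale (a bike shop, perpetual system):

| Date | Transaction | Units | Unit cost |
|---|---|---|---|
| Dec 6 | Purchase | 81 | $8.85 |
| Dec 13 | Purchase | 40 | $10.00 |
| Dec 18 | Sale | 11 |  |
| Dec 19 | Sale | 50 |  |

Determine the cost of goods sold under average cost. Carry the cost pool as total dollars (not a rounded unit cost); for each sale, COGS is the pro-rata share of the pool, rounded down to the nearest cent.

COGS = $563.03

After Dec 6: 81 on hand, pool $716.85 (≈ $8.8500 each)
After Dec 13: 121 on hand, pool $1,116.85 (≈ $9.2302 each)
Dec 18, sell 11: 11/121 × $1,116.85 → $101.53
Dec 19, sell 50: 50/110 × $1,015.32 → $461.50
Total COGS = $101.53 + $461.50 = $563.03
Ending inventory (cost pool remaining) = $553.82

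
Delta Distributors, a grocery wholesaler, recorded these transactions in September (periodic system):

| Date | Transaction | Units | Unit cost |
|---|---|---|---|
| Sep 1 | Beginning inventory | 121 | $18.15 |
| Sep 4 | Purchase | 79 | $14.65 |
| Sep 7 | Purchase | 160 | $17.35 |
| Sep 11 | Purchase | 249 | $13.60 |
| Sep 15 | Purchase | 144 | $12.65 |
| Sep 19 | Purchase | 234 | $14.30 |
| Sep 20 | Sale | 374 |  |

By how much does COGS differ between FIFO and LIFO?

FIFO COGS: 121 @ $18.15 + 79 @ $14.65 + 160 @ $17.35 + 14 @ $13.60 = $6,319.90
LIFO COGS: 234 @ $14.30 + 140 @ $12.65 = $5,117.20
Difference = |$6,319.90 − $5,117.20| = $1,202.70

$1,202.70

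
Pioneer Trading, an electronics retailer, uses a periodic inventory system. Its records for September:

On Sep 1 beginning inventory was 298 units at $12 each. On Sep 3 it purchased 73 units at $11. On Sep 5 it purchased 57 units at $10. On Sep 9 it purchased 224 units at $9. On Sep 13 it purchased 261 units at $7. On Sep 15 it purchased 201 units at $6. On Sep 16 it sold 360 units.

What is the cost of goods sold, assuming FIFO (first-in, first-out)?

Sep 16, 360 sold [FIFO — oldest first]: 298 @ $12 + 62 @ $11 = $4,258
Ending inventory: 11 @ $11 + 57 @ $10 + 224 @ $9 + 261 @ $7 + 201 @ $6 = $5,740
Check: goods available $9,998 = COGS $4,258 + ending $5,740

COGS = $4,258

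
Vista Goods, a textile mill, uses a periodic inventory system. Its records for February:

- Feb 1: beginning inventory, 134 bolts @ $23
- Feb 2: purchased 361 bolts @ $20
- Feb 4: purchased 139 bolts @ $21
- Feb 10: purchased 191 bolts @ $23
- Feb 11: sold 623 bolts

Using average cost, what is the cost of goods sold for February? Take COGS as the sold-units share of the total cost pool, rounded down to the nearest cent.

Feb 11, sell 623: 623/825 × $17,614.00 → $13,301.23
Ending inventory (cost pool remaining) = $4,312.77
Check: goods available $17,614.00 = COGS $13,301.23 + ending $4,312.77

COGS = $13,301.23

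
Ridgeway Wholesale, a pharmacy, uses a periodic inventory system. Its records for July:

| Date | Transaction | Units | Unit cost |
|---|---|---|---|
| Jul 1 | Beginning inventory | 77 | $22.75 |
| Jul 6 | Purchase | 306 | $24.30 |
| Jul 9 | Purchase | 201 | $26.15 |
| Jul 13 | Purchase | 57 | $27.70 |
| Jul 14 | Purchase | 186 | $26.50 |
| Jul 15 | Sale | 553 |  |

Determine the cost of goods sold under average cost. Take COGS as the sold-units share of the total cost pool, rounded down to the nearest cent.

COGS = $14,009.95

Jul 15, sell 553: 553/827 × $20,951.60 → $14,009.95
Ending inventory (cost pool remaining) = $6,941.65
Check: goods available $20,951.60 = COGS $14,009.95 + ending $6,941.65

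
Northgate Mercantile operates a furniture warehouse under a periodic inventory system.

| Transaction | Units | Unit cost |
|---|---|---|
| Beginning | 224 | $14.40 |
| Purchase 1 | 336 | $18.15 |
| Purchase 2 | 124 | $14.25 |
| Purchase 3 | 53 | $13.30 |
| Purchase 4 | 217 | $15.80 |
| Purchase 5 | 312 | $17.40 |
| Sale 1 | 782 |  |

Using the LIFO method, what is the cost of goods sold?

COGS = $12,708.70

Sale 1 (782) [LIFO — newest first]: 312 @ $17.40 + 217 @ $15.80 + 53 @ $13.30 + 124 @ $14.25 + 76 @ $18.15 = $12,708.70
Ending inventory: 224 @ $14.40 + 260 @ $18.15 = $7,944.60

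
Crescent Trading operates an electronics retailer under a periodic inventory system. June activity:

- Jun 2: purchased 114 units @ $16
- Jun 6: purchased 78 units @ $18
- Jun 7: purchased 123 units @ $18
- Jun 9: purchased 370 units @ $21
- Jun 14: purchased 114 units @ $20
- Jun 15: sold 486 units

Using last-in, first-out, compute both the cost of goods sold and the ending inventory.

Jun 15, 486 sold [LIFO — newest first]: 114 @ $20 + 370 @ $21 + 2 @ $18 = $10,086
Ending inventory: 114 @ $16 + 78 @ $18 + 121 @ $18 = $5,406
Check: goods available $15,492 = COGS $10,086 + ending $5,406

COGS = $10,086; ending inventory = $5,406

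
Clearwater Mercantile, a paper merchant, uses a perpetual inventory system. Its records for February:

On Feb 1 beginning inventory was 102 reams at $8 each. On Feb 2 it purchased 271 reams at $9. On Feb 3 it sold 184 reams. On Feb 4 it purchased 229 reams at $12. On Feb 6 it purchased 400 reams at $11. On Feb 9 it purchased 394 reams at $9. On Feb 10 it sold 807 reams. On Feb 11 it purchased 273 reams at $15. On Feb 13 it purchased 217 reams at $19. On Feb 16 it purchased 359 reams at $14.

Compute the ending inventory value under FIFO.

Feb 3, 184 sold [FIFO — oldest first]: 102 @ $8 + 82 @ $9 = $1,554
Feb 10, 807 sold [FIFO — oldest first]: 189 @ $9 + 229 @ $12 + 389 @ $11 = $8,728
Total COGS = $1,554 + $8,728 = $10,282
Ending inventory: 11 @ $11 + 394 @ $9 + 273 @ $15 + 217 @ $19 + 359 @ $14 = $16,911
Check: goods available $27,193 = COGS $10,282 + ending $16,911

Ending inventory = $16,911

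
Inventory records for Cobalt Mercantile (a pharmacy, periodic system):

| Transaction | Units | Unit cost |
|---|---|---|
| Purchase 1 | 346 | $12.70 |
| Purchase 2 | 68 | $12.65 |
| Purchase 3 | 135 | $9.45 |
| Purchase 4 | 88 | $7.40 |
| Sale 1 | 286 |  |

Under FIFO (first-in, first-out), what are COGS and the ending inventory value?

COGS = $3,632.20; ending inventory = $3,549.15

Sale 1 (286) [FIFO — oldest first]: 286 @ $12.70 = $3,632.20
Ending inventory: 60 @ $12.70 + 68 @ $12.65 + 135 @ $9.45 + 88 @ $7.40 = $3,549.15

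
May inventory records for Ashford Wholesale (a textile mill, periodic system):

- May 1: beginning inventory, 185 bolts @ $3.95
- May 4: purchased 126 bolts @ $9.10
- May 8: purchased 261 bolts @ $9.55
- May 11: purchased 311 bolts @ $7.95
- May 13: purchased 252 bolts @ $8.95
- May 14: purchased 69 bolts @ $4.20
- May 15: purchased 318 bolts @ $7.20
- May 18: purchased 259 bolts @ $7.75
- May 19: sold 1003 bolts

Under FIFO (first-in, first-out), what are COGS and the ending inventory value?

COGS = $7,916.35; ending inventory = $5,768.05

May 19, 1003 sold [FIFO — oldest first]: 185 @ $3.95 + 126 @ $9.10 + 261 @ $9.55 + 311 @ $7.95 + 120 @ $8.95 = $7,916.35
Ending inventory: 132 @ $8.95 + 69 @ $4.20 + 318 @ $7.20 + 259 @ $7.75 = $5,768.05
Check: goods available $13,684.40 = COGS $7,916.35 + ending $5,768.05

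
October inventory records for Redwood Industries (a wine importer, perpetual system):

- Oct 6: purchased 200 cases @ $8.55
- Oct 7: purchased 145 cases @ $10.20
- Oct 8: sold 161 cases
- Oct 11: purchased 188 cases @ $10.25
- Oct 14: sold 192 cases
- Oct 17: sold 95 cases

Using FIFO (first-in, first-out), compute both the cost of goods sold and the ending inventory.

COGS = $4,244.75; ending inventory = $871.25

Oct 8, 161 sold [FIFO — oldest first]: 161 @ $8.55 = $1,376.55
Oct 14, 192 sold [FIFO — oldest first]: 39 @ $8.55 + 145 @ $10.20 + 8 @ $10.25 = $1,894.45
Oct 17, 95 sold [FIFO — oldest first]: 95 @ $10.25 = $973.75
Total COGS = $1,376.55 + $1,894.45 + $973.75 = $4,244.75
Ending inventory: 85 @ $10.25 = $871.25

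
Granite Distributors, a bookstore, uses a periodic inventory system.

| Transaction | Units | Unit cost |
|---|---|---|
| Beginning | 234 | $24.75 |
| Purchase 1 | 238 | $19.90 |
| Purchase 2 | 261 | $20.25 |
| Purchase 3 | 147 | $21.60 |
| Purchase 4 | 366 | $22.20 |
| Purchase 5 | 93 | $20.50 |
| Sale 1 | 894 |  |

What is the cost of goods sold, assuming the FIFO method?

COGS = $19,298.95

Sale 1 (894) [FIFO — oldest first]: 234 @ $24.75 + 238 @ $19.90 + 261 @ $20.25 + 147 @ $21.60 + 14 @ $22.20 = $19,298.95
Ending inventory: 352 @ $22.20 + 93 @ $20.50 = $9,720.90
Check: goods available $29,019.85 = COGS $19,298.95 + ending $9,720.90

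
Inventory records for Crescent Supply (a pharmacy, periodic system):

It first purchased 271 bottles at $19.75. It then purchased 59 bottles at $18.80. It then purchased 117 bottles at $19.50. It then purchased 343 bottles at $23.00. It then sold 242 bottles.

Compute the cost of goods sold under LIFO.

COGS = $5,566.00

Sale 1 (242) [LIFO — newest first]: 242 @ $23.00 = $5,566.00
Ending inventory: 271 @ $19.75 + 59 @ $18.80 + 117 @ $19.50 + 101 @ $23.00 = $11,065.95
Check: goods available $16,631.95 = COGS $5,566.00 + ending $11,065.95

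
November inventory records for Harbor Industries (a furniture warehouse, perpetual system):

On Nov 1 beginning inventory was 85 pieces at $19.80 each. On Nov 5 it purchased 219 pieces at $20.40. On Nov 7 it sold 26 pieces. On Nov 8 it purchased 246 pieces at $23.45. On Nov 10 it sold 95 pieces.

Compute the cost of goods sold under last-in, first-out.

Nov 7, 26 sold [LIFO — newest first]: 26 @ $20.40 = $530.40
Nov 10, 95 sold [LIFO — newest first]: 95 @ $23.45 = $2,227.75
Total COGS = $530.40 + $2,227.75 = $2,758.15
Ending inventory: 85 @ $19.80 + 193 @ $20.40 + 151 @ $23.45 = $9,161.15
Check: goods available $11,919.30 = COGS $2,758.15 + ending $9,161.15

COGS = $2,758.15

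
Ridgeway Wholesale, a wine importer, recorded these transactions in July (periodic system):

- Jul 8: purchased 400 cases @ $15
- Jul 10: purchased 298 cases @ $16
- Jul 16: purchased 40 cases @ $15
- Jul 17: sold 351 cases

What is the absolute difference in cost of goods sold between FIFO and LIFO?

FIFO COGS: 351 @ $15 = $5,265
LIFO COGS: 40 @ $15 + 298 @ $16 + 13 @ $15 = $5,563
Difference = |$5,265 − $5,563| = $298

$298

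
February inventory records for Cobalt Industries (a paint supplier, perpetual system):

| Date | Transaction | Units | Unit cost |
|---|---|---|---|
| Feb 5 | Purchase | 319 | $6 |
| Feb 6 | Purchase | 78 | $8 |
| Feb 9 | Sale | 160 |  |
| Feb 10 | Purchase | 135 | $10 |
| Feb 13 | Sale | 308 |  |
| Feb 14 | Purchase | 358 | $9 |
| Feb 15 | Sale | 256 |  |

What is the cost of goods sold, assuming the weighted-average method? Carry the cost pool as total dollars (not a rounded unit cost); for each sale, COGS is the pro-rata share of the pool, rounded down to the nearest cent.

COGS = $5,648.67

After Feb 5: 319 on hand, pool $1,914.00 (≈ $6.0000 each)
After Feb 6: 397 on hand, pool $2,538.00 (≈ $6.3929 each)
Feb 9, sell 160: 160/397 × $2,538.00 → $1,022.87
After Feb 10: 372 on hand, pool $2,865.13 (≈ $7.7020 each)
Feb 13, sell 308: 308/372 × $2,865.13 → $2,372.20
After Feb 14: 422 on hand, pool $3,714.93 (≈ $8.8032 each)
Feb 15, sell 256: 256/422 × $3,714.93 → $2,253.60
Total COGS = $1,022.87 + $2,372.20 + $2,253.60 = $5,648.67
Ending inventory (cost pool remaining) = $1,461.33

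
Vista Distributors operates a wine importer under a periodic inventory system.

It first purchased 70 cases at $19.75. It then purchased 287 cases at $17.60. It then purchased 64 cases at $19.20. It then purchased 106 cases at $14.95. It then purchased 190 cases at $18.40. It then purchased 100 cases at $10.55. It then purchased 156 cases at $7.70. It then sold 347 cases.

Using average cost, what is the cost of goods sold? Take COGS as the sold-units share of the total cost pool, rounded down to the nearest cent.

Sale 1, sell 347: 347/973 × $14,999.40 → $5,349.22
Ending inventory (cost pool remaining) = $9,650.18

COGS = $5,349.22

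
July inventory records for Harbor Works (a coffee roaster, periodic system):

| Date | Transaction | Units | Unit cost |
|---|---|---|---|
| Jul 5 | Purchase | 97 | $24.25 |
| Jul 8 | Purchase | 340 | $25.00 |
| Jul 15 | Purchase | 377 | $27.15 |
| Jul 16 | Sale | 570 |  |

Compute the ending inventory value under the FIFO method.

Ending inventory = $6,624.60

Jul 16, 570 sold [FIFO — oldest first]: 97 @ $24.25 + 340 @ $25.00 + 133 @ $27.15 = $14,463.20
Ending inventory: 244 @ $27.15 = $6,624.60
Check: goods available $21,087.80 = COGS $14,463.20 + ending $6,624.60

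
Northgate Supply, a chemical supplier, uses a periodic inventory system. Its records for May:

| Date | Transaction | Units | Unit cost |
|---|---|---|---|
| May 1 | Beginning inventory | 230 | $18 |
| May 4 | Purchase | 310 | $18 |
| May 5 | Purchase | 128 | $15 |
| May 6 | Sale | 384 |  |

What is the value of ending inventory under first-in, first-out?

Ending inventory = $4,728

May 6, 384 sold [FIFO — oldest first]: 230 @ $18 + 154 @ $18 = $6,912
Ending inventory: 156 @ $18 + 128 @ $15 = $4,728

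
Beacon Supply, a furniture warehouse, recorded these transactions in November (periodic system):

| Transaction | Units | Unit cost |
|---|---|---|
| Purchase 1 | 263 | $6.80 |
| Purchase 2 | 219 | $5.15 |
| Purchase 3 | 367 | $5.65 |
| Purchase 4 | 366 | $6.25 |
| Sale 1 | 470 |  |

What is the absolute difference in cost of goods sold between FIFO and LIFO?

FIFO COGS: 263 @ $6.80 + 207 @ $5.15 = $2,854.45
LIFO COGS: 366 @ $6.25 + 104 @ $5.65 = $2,875.10
Difference = |$2,854.45 − $2,875.10| = $20.65

$20.65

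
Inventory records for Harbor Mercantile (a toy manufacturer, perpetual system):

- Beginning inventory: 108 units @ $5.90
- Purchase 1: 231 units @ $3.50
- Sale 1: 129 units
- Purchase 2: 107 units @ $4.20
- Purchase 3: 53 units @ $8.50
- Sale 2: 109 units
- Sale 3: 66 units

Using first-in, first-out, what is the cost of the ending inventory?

Ending inventory = $1,022.40

Sale 1 (129) [FIFO — oldest first]: 108 @ $5.90 + 21 @ $3.50 = $710.70
Sale 2 (109) [FIFO — oldest first]: 109 @ $3.50 = $381.50
Sale 3 (66) [FIFO — oldest first]: 66 @ $3.50 = $231.00
Total COGS = $710.70 + $381.50 + $231.00 = $1,323.20
Ending inventory: 35 @ $3.50 + 107 @ $4.20 + 53 @ $8.50 = $1,022.40
Check: goods available $2,345.60 = COGS $1,323.20 + ending $1,022.40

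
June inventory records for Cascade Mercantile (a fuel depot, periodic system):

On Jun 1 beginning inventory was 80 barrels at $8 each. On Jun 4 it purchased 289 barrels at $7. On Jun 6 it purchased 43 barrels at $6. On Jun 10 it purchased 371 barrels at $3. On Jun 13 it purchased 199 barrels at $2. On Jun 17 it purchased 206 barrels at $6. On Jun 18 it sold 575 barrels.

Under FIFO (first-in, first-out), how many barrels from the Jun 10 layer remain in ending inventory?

208

Jun 18, 575 sold [FIFO — oldest first]: 80 @ $8 + 289 @ $7 + 43 @ $6 + 163 @ $3 = $3,410
Ending inventory: 208 @ $3 + 199 @ $2 + 206 @ $6 = $2,258
Check: goods available $5,668 = COGS $3,410 + ending $2,258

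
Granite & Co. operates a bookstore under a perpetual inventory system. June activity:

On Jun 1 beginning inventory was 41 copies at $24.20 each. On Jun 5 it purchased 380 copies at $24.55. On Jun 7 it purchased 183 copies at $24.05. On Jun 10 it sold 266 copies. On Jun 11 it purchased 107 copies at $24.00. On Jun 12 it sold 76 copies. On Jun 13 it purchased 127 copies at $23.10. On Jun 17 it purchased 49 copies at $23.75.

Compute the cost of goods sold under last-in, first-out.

Jun 10, 266 sold [LIFO — newest first]: 183 @ $24.05 + 83 @ $24.55 = $6,438.80
Jun 12, 76 sold [LIFO — newest first]: 76 @ $24.00 = $1,824.00
Total COGS = $6,438.80 + $1,824.00 = $8,262.80
Ending inventory: 41 @ $24.20 + 297 @ $24.55 + 31 @ $24.00 + 127 @ $23.10 + 49 @ $23.75 = $13,125.00

COGS = $8,262.80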